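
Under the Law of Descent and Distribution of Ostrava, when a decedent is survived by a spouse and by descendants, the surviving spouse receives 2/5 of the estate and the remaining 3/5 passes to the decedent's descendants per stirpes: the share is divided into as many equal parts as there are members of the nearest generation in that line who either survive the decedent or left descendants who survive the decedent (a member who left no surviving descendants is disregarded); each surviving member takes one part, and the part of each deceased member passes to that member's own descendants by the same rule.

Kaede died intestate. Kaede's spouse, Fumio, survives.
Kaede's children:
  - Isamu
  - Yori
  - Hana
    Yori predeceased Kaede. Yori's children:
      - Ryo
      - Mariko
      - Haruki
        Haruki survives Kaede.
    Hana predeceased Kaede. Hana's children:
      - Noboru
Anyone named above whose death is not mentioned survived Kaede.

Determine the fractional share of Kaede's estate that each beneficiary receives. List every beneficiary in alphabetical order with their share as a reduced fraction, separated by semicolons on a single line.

Fumio, as surviving spouse, takes 2/5.
The remaining 3/5 passes to Kaede's descendants per stirpes.
The 3/5 is divided into 3 equal shares of 1/5 among Isamu, Yori, Hana.
Isamu is living and takes 1/5.
Yori predeceased; the 1/5 allotted to Yori's branch passes to Yori's issue by representation.
The 1/5 is divided into 3 equal shares of 1/15 among Ryo, Mariko, Haruki.
Ryo is living and takes 1/15.
Mariko is living and takes 1/15.
Haruki is living and takes 1/15.
Hana predeceased; the 1/5 allotted to Hana's branch passes to Hana's issue by representation.
Noboru is the sole taker at this level and receives the full 1/5.

Fumio 2/5; Haruki 1/15; Isamu 1/5; Mariko 1/15; Noboru 1/5; Ryo 1/15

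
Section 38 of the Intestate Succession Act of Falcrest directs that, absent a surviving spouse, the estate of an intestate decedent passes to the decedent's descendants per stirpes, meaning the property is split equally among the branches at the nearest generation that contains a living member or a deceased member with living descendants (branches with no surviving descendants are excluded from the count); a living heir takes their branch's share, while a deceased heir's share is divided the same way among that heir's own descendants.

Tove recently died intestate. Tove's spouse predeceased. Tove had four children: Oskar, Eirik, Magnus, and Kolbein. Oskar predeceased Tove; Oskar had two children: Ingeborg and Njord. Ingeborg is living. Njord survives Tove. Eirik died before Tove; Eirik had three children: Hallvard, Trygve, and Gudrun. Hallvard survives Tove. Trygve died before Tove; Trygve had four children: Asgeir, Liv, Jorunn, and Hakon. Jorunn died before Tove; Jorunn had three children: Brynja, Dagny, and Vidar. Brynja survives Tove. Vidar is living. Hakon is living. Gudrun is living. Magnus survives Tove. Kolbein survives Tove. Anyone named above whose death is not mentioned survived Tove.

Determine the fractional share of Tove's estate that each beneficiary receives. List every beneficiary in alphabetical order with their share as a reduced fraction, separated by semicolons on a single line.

Asgeir 1/48; Brynja 1/144; Dagny 1/144; Gudrun 1/12; Hakon 1/48; Hallvard 1/12; Ingeborg 1/8; Kolbein 1/4; Liv 1/48; Magnus 1/4; Njord 1/8; Vidar 1/144

There is no surviving spouse, so the entire estate passes to Tove's descendants per stirpes.
The estate is divided into 4 equal shares of 1/4 among Oskar, Eirik, Magnus, Kolbein.
Oskar predeceased; the 1/4 allotted to Oskar's branch passes to Oskar's issue by representation.
The 1/4 is divided into 2 equal shares of 1/8 among Ingeborg, Njord.
Ingeborg is living and takes 1/8.
Njord is living and takes 1/8.
Eirik predeceased; the 1/4 allotted to Eirik's branch passes to Eirik's issue by representation.
The 1/4 is divided into 3 equal shares of 1/12 among Hallvard, Trygve, Gudrun.
Hallvard is living and takes 1/12.
Trygve predeceased; the 1/12 allotted to Trygve's branch passes to Trygve's issue by representation.
The 1/12 is divided into 4 equal shares of 1/48 among Asgeir, Liv, Jorunn, Hakon.
Asgeir is living and takes 1/48.
Liv is living and takes 1/48.
Jorunn predeceased; the 1/48 allotted to Jorunn's branch passes to Jorunn's issue by representation.
The 1/48 is divided into 3 equal shares of 1/144 among Brynja, Dagny, Vidar.
Brynja is living and takes 1/144.
Dagny is living and takes 1/144.
Vidar is living and takes 1/144.
Hakon is living and takes 1/48.
Gudrun is living and takes 1/12.
Magnus is living and takes 1/4.
Kolbein is living and takes 1/4.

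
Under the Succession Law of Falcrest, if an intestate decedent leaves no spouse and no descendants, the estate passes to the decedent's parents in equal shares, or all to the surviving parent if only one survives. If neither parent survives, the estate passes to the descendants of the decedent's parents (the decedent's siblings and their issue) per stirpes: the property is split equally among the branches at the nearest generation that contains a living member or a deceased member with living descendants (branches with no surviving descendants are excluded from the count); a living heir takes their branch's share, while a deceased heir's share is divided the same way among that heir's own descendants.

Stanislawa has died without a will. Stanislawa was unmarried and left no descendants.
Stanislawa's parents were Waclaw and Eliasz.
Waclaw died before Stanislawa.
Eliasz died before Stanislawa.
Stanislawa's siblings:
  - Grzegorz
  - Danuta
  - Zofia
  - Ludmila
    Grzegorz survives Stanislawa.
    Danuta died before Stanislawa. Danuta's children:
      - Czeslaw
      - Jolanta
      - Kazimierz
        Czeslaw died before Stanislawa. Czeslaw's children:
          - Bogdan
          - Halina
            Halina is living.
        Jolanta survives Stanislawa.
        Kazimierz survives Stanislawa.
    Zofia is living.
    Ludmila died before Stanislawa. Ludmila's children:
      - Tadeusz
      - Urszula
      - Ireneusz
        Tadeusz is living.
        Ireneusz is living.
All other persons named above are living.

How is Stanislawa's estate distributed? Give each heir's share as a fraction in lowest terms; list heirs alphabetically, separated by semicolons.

Bogdan 1/24; Grzegorz 1/4; Halina 1/24; Ireneusz 1/12; Jolanta 1/12; Kazimierz 1/12; Tadeusz 1/12; Urszula 1/12; Zofia 1/4

Neither parent survives and there are no descendants, so the estate passes to Stanislawa's siblings and their issue per stirpes.
The estate is divided into 4 equal shares of 1/4 among Grzegorz, Danuta, Zofia, Ludmila.
Grzegorz is living and takes 1/4.
Danuta predeceased; the 1/4 allotted to Danuta's branch passes to Danuta's issue by representation.
The 1/4 is divided into 3 equal shares of 1/12 among Czeslaw, Jolanta, Kazimierz.
Czeslaw predeceased; the 1/12 allotted to Czeslaw's branch passes to Czeslaw's issue by representation.
The 1/12 is divided into 2 equal shares of 1/24 among Bogdan, Halina.
Bogdan is living and takes 1/24.
Halina is living and takes 1/24.
Jolanta is living and takes 1/12.
Kazimierz is living and takes 1/12.
Zofia is living and takes 1/4.
Ludmila predeceased; the 1/4 allotted to Ludmila's branch passes to Ludmila's issue by representation.
The 1/4 is divided into 3 equal shares of 1/12 among Tadeusz, Urszula, Ireneusz.
Tadeusz is living and takes 1/12.
Urszula is living and takes 1/12.
Ireneusz is living and takes 1/12.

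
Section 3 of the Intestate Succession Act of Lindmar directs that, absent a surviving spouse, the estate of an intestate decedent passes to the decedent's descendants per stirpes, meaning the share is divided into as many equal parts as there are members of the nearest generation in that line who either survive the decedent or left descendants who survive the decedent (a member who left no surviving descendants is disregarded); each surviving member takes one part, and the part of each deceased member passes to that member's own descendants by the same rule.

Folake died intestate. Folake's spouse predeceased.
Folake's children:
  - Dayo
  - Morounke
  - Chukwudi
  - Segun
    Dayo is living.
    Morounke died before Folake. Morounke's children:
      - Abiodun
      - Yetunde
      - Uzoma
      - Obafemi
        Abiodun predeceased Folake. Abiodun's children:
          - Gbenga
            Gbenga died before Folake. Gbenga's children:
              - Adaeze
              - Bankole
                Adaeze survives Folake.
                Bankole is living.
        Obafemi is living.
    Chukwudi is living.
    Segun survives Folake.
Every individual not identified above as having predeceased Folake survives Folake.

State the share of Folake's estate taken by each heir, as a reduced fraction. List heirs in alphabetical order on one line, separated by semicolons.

Adaeze 1/32; Bankole 1/32; Chukwudi 1/4; Dayo 1/4; Obafemi 1/16; Segun 1/4; Uzoma 1/16; Yetunde 1/16

There is no surviving spouse, so the entire estate passes to Folake's descendants per stirpes.
The estate is divided into 4 equal shares of 1/4 among Dayo, Morounke, Chukwudi, Segun.
Dayo is living and takes 1/4.
Morounke predeceased; the 1/4 allotted to Morounke's branch passes to Morounke's issue by representation.
The 1/4 is divided into 4 equal shares of 1/16 among Abiodun, Yetunde, Uzoma, Obafemi.
Abiodun predeceased; the 1/16 allotted to Abiodun's branch passes to Abiodun's issue by representation.
Gbenga's line is the sole branch at this level, so the full 1/16 passes to Gbenga's issue by representation.
The 1/16 is divided into 2 equal shares of 1/32 among Adaeze, Bankole.
Adaeze is living and takes 1/32.
Bankole is living and takes 1/32.
Yetunde is living and takes 1/16.
Uzoma is living and takes 1/16.
Obafemi is living and takes 1/16.
Chukwudi is living and takes 1/4.
Segun is living and takes 1/4.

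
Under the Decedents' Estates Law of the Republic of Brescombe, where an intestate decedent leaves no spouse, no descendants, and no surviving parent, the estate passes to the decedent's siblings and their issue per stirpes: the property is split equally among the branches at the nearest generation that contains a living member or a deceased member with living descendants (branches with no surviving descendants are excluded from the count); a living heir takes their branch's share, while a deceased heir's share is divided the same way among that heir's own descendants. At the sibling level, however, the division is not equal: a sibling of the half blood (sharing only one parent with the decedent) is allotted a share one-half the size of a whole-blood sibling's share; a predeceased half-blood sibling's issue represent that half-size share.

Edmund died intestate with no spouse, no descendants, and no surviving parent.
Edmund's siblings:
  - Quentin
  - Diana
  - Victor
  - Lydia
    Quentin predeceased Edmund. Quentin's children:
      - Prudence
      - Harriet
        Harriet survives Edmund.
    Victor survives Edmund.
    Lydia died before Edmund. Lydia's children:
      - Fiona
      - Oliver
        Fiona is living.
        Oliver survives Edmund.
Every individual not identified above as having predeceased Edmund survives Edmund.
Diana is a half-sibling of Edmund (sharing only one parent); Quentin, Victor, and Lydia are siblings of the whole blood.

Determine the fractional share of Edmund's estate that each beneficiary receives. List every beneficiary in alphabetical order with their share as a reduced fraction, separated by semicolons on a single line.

No spouse, descendants, or parent survives, so the estate passes to Edmund's siblings per stirpes.
Half-blood siblings count for one-half the weight of whole-blood siblings at the initial division.
Dividing 1 in proportion to weights (total weight 7/2): Quentin (weight 1) → 2/7; Diana (weight 1/2) → 1/7; Victor (weight 1) → 2/7; Lydia (weight 1) → 2/7.
Quentin predeceased; the 2/7 allotted to Quentin's branch passes to Quentin's issue by representation.
The 2/7 is divided into 2 equal shares of 1/7 among Prudence, Harriet.
Prudence is living and takes 1/7.
Harriet is living and takes 1/7.
Diana is living and takes 1/7.
Victor is living and takes 2/7.
Lydia predeceased; the 2/7 allotted to Lydia's branch passes to Lydia's issue by representation.
The 2/7 is divided into 2 equal shares of 1/7 among Fiona, Oliver.
Fiona is living and takes 1/7.
Oliver is living and takes 1/7.

Diana 1/7; Fiona 1/7; Harriet 1/7; Oliver 1/7; Prudence 1/7; Victor 2/7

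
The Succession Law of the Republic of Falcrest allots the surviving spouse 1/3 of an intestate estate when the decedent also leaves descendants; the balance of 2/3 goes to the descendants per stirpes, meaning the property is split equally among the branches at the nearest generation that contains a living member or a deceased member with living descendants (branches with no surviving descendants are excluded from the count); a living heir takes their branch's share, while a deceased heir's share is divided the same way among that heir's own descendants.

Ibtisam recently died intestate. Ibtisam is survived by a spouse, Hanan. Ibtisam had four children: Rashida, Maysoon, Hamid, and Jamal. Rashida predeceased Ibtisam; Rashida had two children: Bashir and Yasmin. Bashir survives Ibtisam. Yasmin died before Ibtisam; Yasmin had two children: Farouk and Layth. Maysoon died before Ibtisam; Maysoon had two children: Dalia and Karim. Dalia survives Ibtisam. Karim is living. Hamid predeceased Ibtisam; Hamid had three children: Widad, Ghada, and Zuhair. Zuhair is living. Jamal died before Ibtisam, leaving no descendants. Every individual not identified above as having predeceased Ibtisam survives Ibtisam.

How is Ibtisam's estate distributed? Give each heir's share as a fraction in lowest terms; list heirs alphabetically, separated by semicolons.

Bashir 1/9; Dalia 1/9; Farouk 1/18; Ghada 2/27; Hanan 1/3; Karim 1/9; Layth 1/18; Widad 2/27; Zuhair 2/27

Hanan, as surviving spouse, takes 1/3.
The remaining 2/3 passes to Ibtisam's descendants per stirpes.
Jamal left no surviving issue, so that branch lapses and is disregarded.
The 2/3 is divided into 3 equal shares of 2/9 among Rashida, Maysoon, Hamid.
Rashida predeceased; the 2/9 allotted to Rashida's branch passes to Rashida's issue by representation.
The 2/9 is divided into 2 equal shares of 1/9 among Bashir, Yasmin.
Bashir is living and takes 1/9.
Yasmin predeceased; the 1/9 allotted to Yasmin's branch passes to Yasmin's issue by representation.
The 1/9 is divided into 2 equal shares of 1/18 among Farouk, Layth.
Farouk is living and takes 1/18.
Layth is living and takes 1/18.
Maysoon predeceased; the 2/9 allotted to Maysoon's branch passes to Maysoon's issue by representation.
The 2/9 is divided into 2 equal shares of 1/9 among Dalia, Karim.
Dalia is living and takes 1/9.
Karim is living and takes 1/9.
Hamid predeceased; the 2/9 allotted to Hamid's branch passes to Hamid's issue by representation.
The 2/9 is divided into 3 equal shares of 2/27 among Widad, Ghada, Zuhair.
Widad is living and takes 2/27.
Ghada is living and takes 2/27.
Zuhair is living and takes 2/27.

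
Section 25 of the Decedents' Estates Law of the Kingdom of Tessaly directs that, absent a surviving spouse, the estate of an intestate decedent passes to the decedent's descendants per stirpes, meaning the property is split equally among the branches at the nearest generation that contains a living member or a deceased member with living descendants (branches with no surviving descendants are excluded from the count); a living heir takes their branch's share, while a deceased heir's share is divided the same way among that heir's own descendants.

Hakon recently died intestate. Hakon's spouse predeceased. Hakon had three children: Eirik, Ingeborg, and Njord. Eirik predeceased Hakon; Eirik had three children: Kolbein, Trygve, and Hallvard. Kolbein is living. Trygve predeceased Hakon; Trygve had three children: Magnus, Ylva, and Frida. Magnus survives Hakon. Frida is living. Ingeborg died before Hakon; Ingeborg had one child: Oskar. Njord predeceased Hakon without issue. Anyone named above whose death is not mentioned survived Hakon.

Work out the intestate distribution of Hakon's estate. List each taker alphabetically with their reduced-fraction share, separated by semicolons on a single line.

Frida 1/18; Hallvard 1/6; Kolbein 1/6; Magnus 1/18; Oskar 1/2; Ylva 1/18

There is no surviving spouse, so the entire estate passes to Hakon's descendants per stirpes.
Njord left no surviving issue, so that branch lapses and is disregarded.
The estate is divided into 2 equal shares of 1/2 among Eirik, Ingeborg.
Eirik predeceased; the 1/2 allotted to Eirik's branch passes to Eirik's issue by representation.
The 1/2 is divided into 3 equal shares of 1/6 among Kolbein, Trygve, Hallvard.
Kolbein is living and takes 1/6.
Trygve predeceased; the 1/6 allotted to Trygve's branch passes to Trygve's issue by representation.
The 1/6 is divided into 3 equal shares of 1/18 among Magnus, Ylva, Frida.
Magnus is living and takes 1/18.
Ylva is living and takes 1/18.
Frida is living and takes 1/18.
Hallvard is living and takes 1/6.
Ingeborg predeceased; the 1/2 allotted to Ingeborg's branch passes to Ingeborg's issue by representation.
Oskar is the sole taker at this level and receives the full 1/2.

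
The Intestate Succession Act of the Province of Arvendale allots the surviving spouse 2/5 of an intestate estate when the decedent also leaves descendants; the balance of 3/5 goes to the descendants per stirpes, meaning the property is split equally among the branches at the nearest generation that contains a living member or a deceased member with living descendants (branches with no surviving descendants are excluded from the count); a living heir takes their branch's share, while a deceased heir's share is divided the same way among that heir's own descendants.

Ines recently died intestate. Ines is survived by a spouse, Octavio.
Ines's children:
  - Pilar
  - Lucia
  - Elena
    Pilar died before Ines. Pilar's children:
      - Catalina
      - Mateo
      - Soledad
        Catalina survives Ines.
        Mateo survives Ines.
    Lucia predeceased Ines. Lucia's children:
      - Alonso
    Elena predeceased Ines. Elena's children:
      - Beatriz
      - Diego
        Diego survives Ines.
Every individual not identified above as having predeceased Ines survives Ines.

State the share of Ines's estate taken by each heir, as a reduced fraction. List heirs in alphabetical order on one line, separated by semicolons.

Alonso 1/5; Beatriz 1/10; Catalina 1/15; Diego 1/10; Mateo 1/15; Octavio 2/5; Soledad 1/15

Octavio, as surviving spouse, takes 2/5.
The remaining 3/5 passes to Ines's descendants per stirpes.
The 3/5 is divided into 3 equal shares of 1/5 among Pilar, Lucia, Elena.
Pilar predeceased; the 1/5 allotted to Pilar's branch passes to Pilar's issue by representation.
The 1/5 is divided into 3 equal shares of 1/15 among Catalina, Mateo, Soledad.
Catalina is living and takes 1/15.
Mateo is living and takes 1/15.
Soledad is living and takes 1/15.
Lucia predeceased; the 1/5 allotted to Lucia's branch passes to Lucia's issue by representation.
Alonso is the sole taker at this level and receives the full 1/5.
Elena predeceased; the 1/5 allotted to Elena's branch passes to Elena's issue by representation.
The 1/5 is divided into 2 equal shares of 1/10 among Beatriz, Diego.
Beatriz is living and takes 1/10.
Diego is living and takes 1/10.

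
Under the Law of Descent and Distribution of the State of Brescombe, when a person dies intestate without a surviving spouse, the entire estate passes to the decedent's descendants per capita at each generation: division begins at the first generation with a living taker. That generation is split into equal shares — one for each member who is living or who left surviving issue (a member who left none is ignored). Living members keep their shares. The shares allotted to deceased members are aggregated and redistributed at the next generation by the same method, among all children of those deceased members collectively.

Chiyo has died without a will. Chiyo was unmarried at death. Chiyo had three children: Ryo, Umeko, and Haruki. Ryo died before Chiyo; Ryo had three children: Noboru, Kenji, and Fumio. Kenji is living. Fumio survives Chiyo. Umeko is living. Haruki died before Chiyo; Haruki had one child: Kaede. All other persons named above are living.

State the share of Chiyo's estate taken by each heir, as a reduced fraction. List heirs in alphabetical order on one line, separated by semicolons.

There is no surviving spouse, so the entire estate passes to Chiyo's descendants per capita at each generation.
At generation 1 (Ryo, Umeko, Haruki) there are 3 shares of (1)/3 = 1/3 each.
Living: Umeko — each takes 1/3.
Deceased: Ryo and Haruki. Their combined 2/3 is pooled and carried to generation 2.
At generation 2 (Noboru, Kenji, Fumio, Kaede) there are 4 shares of (2/3)/4 = 1/6 each.
Living: Noboru, Kenji, Fumio, and Kaede — each takes 1/6.

Fumio 1/6; Kaede 1/6; Kenji 1/6; Noboru 1/6; Umeko 1/3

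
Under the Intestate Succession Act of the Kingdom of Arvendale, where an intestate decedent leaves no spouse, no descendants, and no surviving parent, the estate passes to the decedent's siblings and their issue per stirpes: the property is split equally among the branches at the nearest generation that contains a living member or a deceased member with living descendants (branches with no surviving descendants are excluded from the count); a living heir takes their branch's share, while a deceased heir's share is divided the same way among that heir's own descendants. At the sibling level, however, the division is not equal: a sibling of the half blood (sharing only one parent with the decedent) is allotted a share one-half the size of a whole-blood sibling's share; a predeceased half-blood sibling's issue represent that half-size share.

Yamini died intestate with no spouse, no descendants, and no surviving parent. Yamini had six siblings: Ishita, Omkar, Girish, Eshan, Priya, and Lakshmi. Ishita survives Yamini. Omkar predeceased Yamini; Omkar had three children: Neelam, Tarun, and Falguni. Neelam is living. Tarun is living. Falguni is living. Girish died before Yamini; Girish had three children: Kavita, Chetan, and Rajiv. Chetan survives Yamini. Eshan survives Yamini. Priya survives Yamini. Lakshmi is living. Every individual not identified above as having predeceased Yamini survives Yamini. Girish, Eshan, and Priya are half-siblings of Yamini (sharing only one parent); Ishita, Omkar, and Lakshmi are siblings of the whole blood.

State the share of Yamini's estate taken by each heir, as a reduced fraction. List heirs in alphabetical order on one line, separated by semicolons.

Chetan 1/27; Eshan 1/9; Falguni 2/27; Ishita 2/9; Kavita 1/27; Lakshmi 2/9; Neelam 2/27; Priya 1/9; Rajiv 1/27; Tarun 2/27

No spouse, descendants, or parent survives, so the estate passes to Yamini's siblings per stirpes.
Half-blood siblings count for one-half the weight of whole-blood siblings at the initial division.
Dividing 1 in proportion to weights (total weight 9/2): Ishita (weight 1) → 2/9; Omkar (weight 1) → 2/9; Girish (weight 1/2) → 1/9; Eshan (weight 1/2) → 1/9; Priya (weight 1/2) → 1/9; Lakshmi (weight 1) → 2/9.
Ishita is living and takes 2/9.
Omkar predeceased; the 2/9 allotted to Omkar's branch passes to Omkar's issue by representation.
The 2/9 is divided into 3 equal shares of 2/27 among Neelam, Tarun, Falguni.
Neelam is living and takes 2/27.
Tarun is living and takes 2/27.
Falguni is living and takes 2/27.
Girish predeceased; the 1/9 allotted to Girish's branch passes to Girish's issue by representation.
The 1/9 is divided into 3 equal shares of 1/27 among Kavita, Chetan, Rajiv.
Kavita is living and takes 1/27.
Chetan is living and takes 1/27.
Rajiv is living and takes 1/27.
Eshan is living and takes 1/9.
Priya is living and takes 1/9.
Lakshmi is living and takes 2/9.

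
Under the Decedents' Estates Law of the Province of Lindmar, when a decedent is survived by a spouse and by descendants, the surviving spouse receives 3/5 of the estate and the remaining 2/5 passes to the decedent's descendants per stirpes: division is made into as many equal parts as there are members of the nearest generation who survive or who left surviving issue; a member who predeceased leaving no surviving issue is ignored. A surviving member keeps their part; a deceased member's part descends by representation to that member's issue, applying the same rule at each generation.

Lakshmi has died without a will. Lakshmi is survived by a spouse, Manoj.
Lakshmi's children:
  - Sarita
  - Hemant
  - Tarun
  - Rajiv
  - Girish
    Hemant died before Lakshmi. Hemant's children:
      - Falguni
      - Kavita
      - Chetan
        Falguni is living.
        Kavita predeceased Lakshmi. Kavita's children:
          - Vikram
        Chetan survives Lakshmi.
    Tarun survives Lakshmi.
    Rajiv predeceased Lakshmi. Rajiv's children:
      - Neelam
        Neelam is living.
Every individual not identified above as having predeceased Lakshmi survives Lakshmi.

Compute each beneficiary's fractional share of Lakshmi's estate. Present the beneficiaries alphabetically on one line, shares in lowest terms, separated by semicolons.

Manoj, as surviving spouse, takes 3/5.
The remaining 2/5 passes to Lakshmi's descendants per stirpes.
The 2/5 is divided into 5 equal shares of 2/25 among Sarita, Hemant, Tarun, Rajiv, Girish.
Sarita is living and takes 2/25.
Hemant predeceased; the 2/25 allotted to Hemant's branch passes to Hemant's issue by representation.
The 2/25 is divided into 3 equal shares of 2/75 among Falguni, Kavita, Chetan.
Falguni is living and takes 2/75.
Kavita predeceased; the 2/75 allotted to Kavita's branch passes to Kavita's issue by representation.
Vikram is the sole taker at this level and receives the full 2/75.
Chetan is living and takes 2/75.
Tarun is living and takes 2/25.
Rajiv predeceased; the 2/25 allotted to Rajiv's branch passes to Rajiv's issue by representation.
Neelam is the sole taker at this level and receives the full 2/25.
Girish is living and takes 2/25.

Chetan 2/75; Falguni 2/75; Girish 2/25; Manoj 3/5; Neelam 2/25; Sarita 2/25; Tarun 2/25; Vikram 2/75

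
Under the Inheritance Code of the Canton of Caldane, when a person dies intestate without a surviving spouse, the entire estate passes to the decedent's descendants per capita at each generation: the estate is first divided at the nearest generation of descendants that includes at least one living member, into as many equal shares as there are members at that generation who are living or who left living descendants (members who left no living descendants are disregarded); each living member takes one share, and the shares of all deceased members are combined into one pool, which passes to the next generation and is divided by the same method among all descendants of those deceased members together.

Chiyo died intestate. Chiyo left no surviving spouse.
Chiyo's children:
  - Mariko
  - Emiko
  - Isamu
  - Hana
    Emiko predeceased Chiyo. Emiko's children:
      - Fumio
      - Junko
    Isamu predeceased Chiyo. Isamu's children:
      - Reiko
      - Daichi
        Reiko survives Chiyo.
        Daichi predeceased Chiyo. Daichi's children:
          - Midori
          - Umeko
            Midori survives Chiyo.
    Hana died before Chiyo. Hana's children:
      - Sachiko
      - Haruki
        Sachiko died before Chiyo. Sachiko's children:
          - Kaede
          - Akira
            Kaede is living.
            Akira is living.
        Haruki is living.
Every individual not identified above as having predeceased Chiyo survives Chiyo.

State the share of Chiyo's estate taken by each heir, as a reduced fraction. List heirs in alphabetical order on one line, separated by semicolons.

There is no surviving spouse, so the entire estate passes to Chiyo's descendants per capita at each generation.
At generation 1 (Mariko, Emiko, Isamu, Hana) there are 4 shares of (1)/4 = 1/4 each.
Living: Mariko — each takes 1/4.
Deceased: Emiko, Isamu, and Hana. Their combined 3/4 is pooled and carried to generation 2.
At generation 2 (Fumio, Junko, Reiko, Daichi, Sachiko, Haruki) there are 6 shares of (3/4)/6 = 1/8 each.
Living: Fumio, Junko, Reiko, and Haruki — each takes 1/8.
Deceased: Daichi and Sachiko. Their combined 1/4 is pooled and carried to generation 3.
At generation 3 (Midori, Umeko, Kaede, Akira) there are 4 shares of (1/4)/4 = 1/16 each.
Living: Midori, Umeko, Kaede, and Akira — each takes 1/16.

Akira 1/16; Fumio 1/8; Haruki 1/8; Junko 1/8; Kaede 1/16; Mariko 1/4; Midori 1/16; Reiko 1/8; Umeko 1/16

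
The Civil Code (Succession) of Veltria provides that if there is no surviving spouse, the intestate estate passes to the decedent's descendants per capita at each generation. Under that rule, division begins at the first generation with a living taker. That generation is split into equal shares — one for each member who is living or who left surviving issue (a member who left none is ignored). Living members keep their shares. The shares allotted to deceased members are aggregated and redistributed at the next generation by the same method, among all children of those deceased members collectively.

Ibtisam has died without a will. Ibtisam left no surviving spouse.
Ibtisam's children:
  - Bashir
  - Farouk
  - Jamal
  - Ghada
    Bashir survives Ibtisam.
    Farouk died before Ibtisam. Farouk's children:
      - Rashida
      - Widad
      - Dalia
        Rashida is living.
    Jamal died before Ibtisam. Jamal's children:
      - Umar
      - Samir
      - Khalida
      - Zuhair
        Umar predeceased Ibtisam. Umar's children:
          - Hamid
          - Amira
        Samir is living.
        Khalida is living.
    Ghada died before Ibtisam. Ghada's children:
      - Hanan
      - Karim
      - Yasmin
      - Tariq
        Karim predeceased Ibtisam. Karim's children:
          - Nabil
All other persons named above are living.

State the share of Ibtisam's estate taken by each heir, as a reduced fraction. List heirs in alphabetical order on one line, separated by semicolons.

There is no surviving spouse, so the entire estate passes to Ibtisam's descendants per capita at each generation.
At generation 1 (Bashir, Farouk, Jamal, Ghada) there are 4 shares of (1)/4 = 1/4 each.
Living: Bashir — each takes 1/4.
Deceased: Farouk, Jamal, and Ghada. Their combined 3/4 is pooled and carried to generation 2.
At generation 2 (Rashida, Widad, Dalia, Umar, Samir, Khalida, Zuhair, Hanan, Karim, Yasmin, Tariq) there are 11 shares of (3/4)/11 = 3/44 each.
Living: Rashida, Widad, Dalia, Samir, Khalida, Zuhair, Hanan, Yasmin, and Tariq — each takes 3/44.
Deceased: Umar and Karim. Their combined 3/22 is pooled and carried to generation 3.
At generation 3 (Hamid, Amira, Nabil) there are 3 shares of (3/22)/3 = 1/22 each.
Living: Hamid, Amira, and Nabil — each takes 1/22.

Amira 1/22; Bashir 1/4; Dalia 3/44; Hamid 1/22; Hanan 3/44; Khalida 3/44; Nabil 1/22; Rashida 3/44; Samir 3/44; Tariq 3/44; Widad 3/44; Yasmin 3/44; Zuhair 3/44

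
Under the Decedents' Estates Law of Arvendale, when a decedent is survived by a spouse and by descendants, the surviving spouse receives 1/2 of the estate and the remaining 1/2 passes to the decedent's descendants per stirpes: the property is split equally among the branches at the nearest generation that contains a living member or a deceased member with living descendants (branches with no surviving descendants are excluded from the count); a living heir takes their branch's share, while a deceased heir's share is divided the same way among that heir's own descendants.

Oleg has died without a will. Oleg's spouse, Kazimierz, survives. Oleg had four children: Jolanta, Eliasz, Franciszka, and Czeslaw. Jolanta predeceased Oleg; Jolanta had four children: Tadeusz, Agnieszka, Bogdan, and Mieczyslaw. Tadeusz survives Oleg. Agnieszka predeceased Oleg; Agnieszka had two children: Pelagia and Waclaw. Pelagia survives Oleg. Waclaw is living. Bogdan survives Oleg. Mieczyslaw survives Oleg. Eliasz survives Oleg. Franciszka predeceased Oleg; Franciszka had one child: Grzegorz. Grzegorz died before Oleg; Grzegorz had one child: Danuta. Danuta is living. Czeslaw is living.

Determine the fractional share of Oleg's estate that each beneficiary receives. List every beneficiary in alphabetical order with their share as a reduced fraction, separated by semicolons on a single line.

Kazimierz, as surviving spouse, takes 1/2.
The remaining 1/2 passes to Oleg's descendants per stirpes.
The 1/2 is divided into 4 equal shares of 1/8 among Jolanta, Eliasz, Franciszka, Czeslaw.
Jolanta predeceased; the 1/8 allotted to Jolanta's branch passes to Jolanta's issue by representation.
The 1/8 is divided into 4 equal shares of 1/32 among Tadeusz, Agnieszka, Bogdan, Mieczyslaw.
Tadeusz is living and takes 1/32.
Agnieszka predeceased; the 1/32 allotted to Agnieszka's branch passes to Agnieszka's issue by representation.
The 1/32 is divided into 2 equal shares of 1/64 among Pelagia, Waclaw.
Pelagia is living and takes 1/64.
Waclaw is living and takes 1/64.
Bogdan is living and takes 1/32.
Mieczyslaw is living and takes 1/32.
Eliasz is living and takes 1/8.
Franciszka predeceased; the 1/8 allotted to Franciszka's branch passes to Franciszka's issue by representation.
Grzegorz's line is the sole branch at this level, so the full 1/8 passes to Grzegorz's issue by representation.
Danuta is the sole taker at this level and receives the full 1/8.
Czeslaw is living and takes 1/8.

Bogdan 1/32; Czeslaw 1/8; Danuta 1/8; Eliasz 1/8; Kazimierz 1/2; Mieczyslaw 1/32; Pelagia 1/64; Tadeusz 1/32; Waclaw 1/64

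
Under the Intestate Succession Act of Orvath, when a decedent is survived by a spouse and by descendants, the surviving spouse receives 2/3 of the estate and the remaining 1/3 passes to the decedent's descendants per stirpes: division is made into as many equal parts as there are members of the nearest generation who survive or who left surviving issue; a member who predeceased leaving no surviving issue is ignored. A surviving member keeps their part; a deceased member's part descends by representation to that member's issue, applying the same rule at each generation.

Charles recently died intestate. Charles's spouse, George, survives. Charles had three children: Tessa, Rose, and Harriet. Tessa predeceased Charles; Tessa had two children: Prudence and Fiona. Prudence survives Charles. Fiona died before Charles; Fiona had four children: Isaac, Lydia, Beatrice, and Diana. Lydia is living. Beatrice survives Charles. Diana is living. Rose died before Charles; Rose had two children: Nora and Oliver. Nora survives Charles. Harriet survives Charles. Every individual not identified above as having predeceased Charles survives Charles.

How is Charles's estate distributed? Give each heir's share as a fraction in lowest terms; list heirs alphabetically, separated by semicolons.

George, as surviving spouse, takes 2/3.
The remaining 1/3 passes to Charles's descendants per stirpes.
The 1/3 is divided into 3 equal shares of 1/9 among Tessa, Rose, Harriet.
Tessa predeceased; the 1/9 allotted to Tessa's branch passes to Tessa's issue by representation.
The 1/9 is divided into 2 equal shares of 1/18 among Prudence, Fiona.
Prudence is living and takes 1/18.
Fiona predeceased; the 1/18 allotted to Fiona's branch passes to Fiona's issue by representation.
The 1/18 is divided into 4 equal shares of 1/72 among Isaac, Lydia, Beatrice, Diana.
Isaac is living and takes 1/72.
Lydia is living and takes 1/72.
Beatrice is living and takes 1/72.
Diana is living and takes 1/72.
Rose predeceased; the 1/9 allotted to Rose's branch passes to Rose's issue by representation.
The 1/9 is divided into 2 equal shares of 1/18 among Nora, Oliver.
Nora is living and takes 1/18.
Oliver is living and takes 1/18.
Harriet is living and takes 1/9.

Beatrice 1/72; Diana 1/72; George 2/3; Harriet 1/9; Isaac 1/72; Lydia 1/72; Nora 1/18; Oliver 1/18; Prudence 1/18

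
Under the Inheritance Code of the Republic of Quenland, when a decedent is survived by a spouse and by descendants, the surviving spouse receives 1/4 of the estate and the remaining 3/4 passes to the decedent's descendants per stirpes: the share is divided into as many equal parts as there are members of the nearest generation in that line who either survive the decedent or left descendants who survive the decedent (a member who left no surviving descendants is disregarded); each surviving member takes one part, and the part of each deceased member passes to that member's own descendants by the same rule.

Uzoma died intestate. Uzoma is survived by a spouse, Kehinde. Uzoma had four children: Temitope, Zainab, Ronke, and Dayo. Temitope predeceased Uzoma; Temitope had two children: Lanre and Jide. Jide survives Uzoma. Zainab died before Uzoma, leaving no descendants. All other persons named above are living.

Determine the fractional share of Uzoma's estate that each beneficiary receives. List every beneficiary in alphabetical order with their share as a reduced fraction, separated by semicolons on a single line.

Kehinde, as surviving spouse, takes 1/4.
The remaining 3/4 passes to Uzoma's descendants per stirpes.
Zainab left no surviving issue, so that branch lapses and is disregarded.
The 3/4 is divided into 3 equal shares of 1/4 among Temitope, Ronke, Dayo.
Temitope predeceased; the 1/4 allotted to Temitope's branch passes to Temitope's issue by representation.
The 1/4 is divided into 2 equal shares of 1/8 among Lanre, Jide.
Lanre is living and takes 1/8.
Jide is living and takes 1/8.
Ronke is living and takes 1/4.
Dayo is living and takes 1/4.

Dayo 1/4; Jide 1/8; Kehinde 1/4; Lanre 1/8; Ronke 1/4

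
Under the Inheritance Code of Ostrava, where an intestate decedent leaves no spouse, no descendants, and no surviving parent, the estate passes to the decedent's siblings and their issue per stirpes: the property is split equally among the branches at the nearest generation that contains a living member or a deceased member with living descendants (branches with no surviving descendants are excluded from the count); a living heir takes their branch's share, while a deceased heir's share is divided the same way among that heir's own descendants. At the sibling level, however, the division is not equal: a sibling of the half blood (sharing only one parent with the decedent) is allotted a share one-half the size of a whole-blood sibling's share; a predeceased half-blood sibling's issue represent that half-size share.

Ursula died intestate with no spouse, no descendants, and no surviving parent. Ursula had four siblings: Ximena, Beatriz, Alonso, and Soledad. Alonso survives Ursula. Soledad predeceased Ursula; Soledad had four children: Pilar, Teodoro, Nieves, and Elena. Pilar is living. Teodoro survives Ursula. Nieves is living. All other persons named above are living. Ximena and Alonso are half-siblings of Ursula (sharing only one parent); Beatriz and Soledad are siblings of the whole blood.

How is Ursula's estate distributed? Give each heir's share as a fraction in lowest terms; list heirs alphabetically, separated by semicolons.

Alonso 1/6; Beatriz 1/3; Elena 1/12; Nieves 1/12; Pilar 1/12; Teodoro 1/12; Ximena 1/6

No spouse, descendants, or parent survives, so the estate passes to Ursula's siblings per stirpes.
Half-blood siblings count for one-half the weight of whole-blood siblings at the initial division.
Dividing 1 in proportion to weights (total weight 3): Ximena (weight 1/2) → 1/6; Beatriz (weight 1) → 1/3; Alonso (weight 1/2) → 1/6; Soledad (weight 1) → 1/3.
Ximena is living and takes 1/6.
Beatriz is living and takes 1/3.
Alonso is living and takes 1/6.
Soledad predeceased; the 1/3 allotted to Soledad's branch passes to Soledad's issue by representation.
The 1/3 is divided into 4 equal shares of 1/12 among Pilar, Teodoro, Nieves, Elena.
Pilar is living and takes 1/12.
Teodoro is living and takes 1/12.
Nieves is living and takes 1/12.
Elena is living and takes 1/12.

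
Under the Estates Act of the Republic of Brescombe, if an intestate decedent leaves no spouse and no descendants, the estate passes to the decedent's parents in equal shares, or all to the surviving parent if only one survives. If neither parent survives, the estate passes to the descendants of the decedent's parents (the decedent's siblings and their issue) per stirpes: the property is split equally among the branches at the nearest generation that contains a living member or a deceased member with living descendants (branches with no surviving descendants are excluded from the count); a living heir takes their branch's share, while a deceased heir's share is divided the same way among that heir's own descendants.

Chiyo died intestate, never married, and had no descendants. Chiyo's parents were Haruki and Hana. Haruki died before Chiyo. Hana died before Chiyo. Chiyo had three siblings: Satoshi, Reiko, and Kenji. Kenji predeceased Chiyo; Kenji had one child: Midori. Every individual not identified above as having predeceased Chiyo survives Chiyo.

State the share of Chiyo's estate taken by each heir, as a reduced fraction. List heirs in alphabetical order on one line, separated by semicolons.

Neither parent survives and there are no descendants, so the estate passes to Chiyo's siblings and their issue per stirpes.
The estate is divided into 3 equal shares of 1/3 among Satoshi, Reiko, Kenji.
Satoshi is living and takes 1/3.
Reiko is living and takes 1/3.
Kenji predeceased; the 1/3 allotted to Kenji's branch passes to Kenji's issue by representation.
Midori is the sole taker at this level and receives the full 1/3.

Midori 1/3; Reiko 1/3; Satoshi 1/3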